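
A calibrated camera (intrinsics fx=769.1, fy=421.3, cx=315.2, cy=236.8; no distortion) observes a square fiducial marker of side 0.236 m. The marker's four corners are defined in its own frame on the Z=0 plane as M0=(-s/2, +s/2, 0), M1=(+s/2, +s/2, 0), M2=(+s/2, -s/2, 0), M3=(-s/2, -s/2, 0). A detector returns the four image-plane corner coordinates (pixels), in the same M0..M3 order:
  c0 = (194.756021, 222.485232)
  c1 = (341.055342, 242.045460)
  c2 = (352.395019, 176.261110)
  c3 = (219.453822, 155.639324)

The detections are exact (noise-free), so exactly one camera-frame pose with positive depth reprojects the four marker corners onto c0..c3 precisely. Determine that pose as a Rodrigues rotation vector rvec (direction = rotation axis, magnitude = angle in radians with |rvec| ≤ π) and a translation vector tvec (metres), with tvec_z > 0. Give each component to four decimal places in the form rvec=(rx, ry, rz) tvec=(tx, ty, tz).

rvec=(-0.4783, -0.2854, 0.1752) tvec=(-0.0589, -0.1153, 1.2467)

Intrinsics K: fx=769.1, fy=421.3, cx=315.2, cy=236.8
Marker side s = 0.236 m; corners in marker frame (Z=0):
  M0 = (-0.1180, +0.1180, 0)
  M1 = (+0.1180, +0.1180, 0)
  M2 = (+0.1180, -0.1180, 0)
  M3 = (-0.1180, -0.1180, 0)
Detected image corners:
  c0 = (194.756021, 222.485232) px
  c1 = (341.055342, 242.045460) px
  c2 = (352.395019, 176.261110) px
  c3 = (219.453822, 155.639324) px
Planar DLT: solve 8×8 A·h = b for H (H[2,2]=1):
  H  [+641.14410 -181.44256 +278.83227]
  H  [+121.76444 +204.94370 +197.83175]
  H  [+0.18348 -0.38172 +1.00000]
B = K⁻¹H; ‖b₁‖=0.802149, ‖b₂‖=0.802149; λ = 2/(‖b₁‖+‖b₂‖) = 1.246651, sign → tz>0 ⇒ λ=+1.246651
r₁ = λ·B[:,0] = (+0.94550,+0.23174,+0.22873); r₂ = λ·B[:,1] = (-0.09908,+0.87391,-0.47587)
r₃ = r₁×r₂ = (-0.31017,+0.42728,+0.84925); SVD([r₁ r₂ r₃]) → R = UVᵀ:
  R  [+0.94550 -0.09908 -0.31017]
  R  [+0.23174 +0.87391 +0.42728]
  R  [+0.22873 -0.47587 +0.84925]
t = (-0.05895, -0.11531, +1.24665) m
tr R = 2.668668; θ = arccos((tr R − 1)/2) = 0.583873 rad = 33.453°
axis k = ((R−Rᵀ)₃₂, (R−Rᵀ)₁₃, (R−Rᵀ)₂₁) / (2 sinθ) = (-0.819173, -0.488795, +0.300059)
rvec = θ·k = (-0.478293, -0.285394, +0.175197)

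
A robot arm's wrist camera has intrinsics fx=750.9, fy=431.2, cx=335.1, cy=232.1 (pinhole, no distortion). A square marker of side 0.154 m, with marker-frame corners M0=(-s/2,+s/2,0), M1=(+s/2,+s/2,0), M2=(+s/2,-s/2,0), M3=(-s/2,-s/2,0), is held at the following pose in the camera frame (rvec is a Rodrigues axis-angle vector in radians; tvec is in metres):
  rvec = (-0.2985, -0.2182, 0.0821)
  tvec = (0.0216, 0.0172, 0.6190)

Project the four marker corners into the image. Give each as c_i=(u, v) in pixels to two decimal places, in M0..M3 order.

c0=(261.32, 292.95) c1=(449.13, 302.07) c2=(449.55, 200.95) c3=(275.62, 187.51)

Intrinsics K: fx=750.9, fy=431.2, cx=335.1, cy=232.1
Marker side s = 0.154 m; corners in marker frame (Z=0):
  M0 = (-0.0770, +0.0770, 0)
  M1 = (+0.0770, +0.0770, 0)
  M2 = (+0.0770, -0.0770, 0)
  M3 = (-0.0770, -0.0770, 0)
rvec = (-0.2985, -0.2182, 0.0821), |rvec| = θ = 0.37875 rad = 21.701°
Rodrigues: sinθ=0.36976, 1−cosθ=0.07087; R = I + sinθ·[k]× + (1−cosθ)·[k]×²:
    [+0.97315 -0.04797 -0.22513]
    [+0.11233 +0.95265 +0.28256]
    [+0.20091 -0.30026 +0.93246]
t = (0.0216, 0.0172, 0.6190) m
M0: Pc = R·M0+t = (-0.05703, +0.08190, +0.58041); u = 750.9·(-0.05703)/0.58041 + 335.1 = 261.3228, v = 431.2·(+0.08190)/0.58041 + 232.1 = 292.9489
M1: Pc = R·M1+t = (+0.09284, +0.09920, +0.61135); u = 750.9·(+0.09284)/0.61135 + 335.1 = 449.1303, v = 431.2·(+0.09920)/0.61135 + 232.1 = 302.0706
M2: Pc = R·M2+t = (+0.10023, -0.04750, +0.65759); u = 750.9·(+0.10023)/0.65759 + 335.1 = 449.5479, v = 431.2·(-0.04750)/0.65759 + 232.1 = 200.9500
M3: Pc = R·M3+t = (-0.04964, -0.06480, +0.62665); u = 750.9·(-0.04964)/0.62665 + 335.1 = 275.6194, v = 431.2·(-0.06480)/0.62665 + 232.1 = 187.5086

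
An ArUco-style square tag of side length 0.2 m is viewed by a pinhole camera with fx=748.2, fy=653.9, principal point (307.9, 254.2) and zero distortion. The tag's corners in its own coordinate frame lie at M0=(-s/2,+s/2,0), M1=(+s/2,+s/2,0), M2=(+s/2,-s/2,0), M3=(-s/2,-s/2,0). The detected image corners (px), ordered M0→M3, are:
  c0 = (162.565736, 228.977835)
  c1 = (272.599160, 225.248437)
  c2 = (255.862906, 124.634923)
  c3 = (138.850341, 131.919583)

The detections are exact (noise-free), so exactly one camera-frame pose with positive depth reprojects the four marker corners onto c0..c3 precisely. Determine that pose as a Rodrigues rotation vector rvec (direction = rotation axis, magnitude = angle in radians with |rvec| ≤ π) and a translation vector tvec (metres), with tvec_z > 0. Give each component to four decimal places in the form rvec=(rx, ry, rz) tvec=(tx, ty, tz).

rvec=(0.4470, 0.1939, -0.0741) tvec=(-0.1695, -0.1437, 1.2558)

Intrinsics K: fx=748.2, fy=653.9, cx=307.9, cy=254.2
Marker side s = 0.2 m; corners in marker frame (Z=0):
  M0 = (-0.1000, +0.1000, 0)
  M1 = (+0.1000, +0.1000, 0)
  M2 = (+0.1000, -0.1000, 0)
  M3 = (-0.1000, -0.1000, 0)
Detected image corners:
  c0 = (162.565736, 228.977835) px
  c1 = (272.599160, 225.248437) px
  c2 = (255.862906, 124.634923) px
  c3 = (138.850341, 131.919583) px
Planar DLT: solve 8×8 A·h = b for H (H[2,2]=1):
  H  [+533.59901 +171.14006 +206.89483]
  H  [-55.86843 +553.75895 +179.40048]
  H  [-0.16113 +0.33610 +1.00000]
B = K⁻¹H; ‖b₁‖=0.796291, ‖b₂‖=0.796291; λ = 2/(‖b₁‖+‖b₂‖) = 1.255822, sign → tz>0 ⇒ λ=+1.255822
r₁ = λ·B[:,0] = (+0.97889,-0.02863,-0.20235); r₂ = λ·B[:,1] = (+0.11356,+0.89942,+0.42208)
r₃ = r₁×r₂ = (+0.16991,-0.43615,+0.88369); SVD([r₁ r₂ r₃]) → R = UVᵀ:
  R  [+0.97889 +0.11356 +0.16991]
  R  [-0.02863 +0.89942 -0.43615]
  R  [-0.20235 +0.42208 +0.88369]
t = (-0.16953, -0.14365, +1.25582) m
tr R = 2.762002; θ = arccos((tr R − 1)/2) = 0.492822 rad = 28.237°
axis k = ((R−Rᵀ)₃₂, (R−Rᵀ)₁₃, (R−Rᵀ)₂₁) / (2 sinθ) = (+0.906996, +0.393418, -0.150271)
rvec = θ·k = (+0.446988, +0.193885, -0.074057)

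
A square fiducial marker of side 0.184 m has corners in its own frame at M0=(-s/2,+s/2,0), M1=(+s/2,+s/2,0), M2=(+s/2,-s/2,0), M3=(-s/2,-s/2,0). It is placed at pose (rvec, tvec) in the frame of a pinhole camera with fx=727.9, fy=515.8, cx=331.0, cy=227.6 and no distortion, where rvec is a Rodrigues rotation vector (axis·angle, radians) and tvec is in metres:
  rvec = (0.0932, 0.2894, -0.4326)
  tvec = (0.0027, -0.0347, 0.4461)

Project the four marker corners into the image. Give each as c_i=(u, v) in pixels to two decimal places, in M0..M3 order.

Intrinsics K: fx=727.9, fy=515.8, cx=331.0, cy=227.6
Marker side s = 0.184 m; corners in marker frame (Z=0):
  M0 = (-0.0920, +0.0920, 0)
  M1 = (+0.0920, +0.0920, 0)
  M2 = (+0.0920, -0.0920, 0)
  M3 = (-0.0920, -0.0920, 0)
rvec = (0.0932, 0.2894, -0.4326), |rvec| = θ = 0.52875 rad = 30.295°
Rodrigues: sinθ=0.50446, 1−cosθ=0.13656; R = I + sinθ·[k]× + (1−cosθ)·[k]×²:
    [+0.86768 +0.42590 +0.25641]
    [-0.39955 +0.90435 -0.15007]
    [-0.29580 +0.02777 +0.95485]
t = (0.0027, -0.0347, 0.4461) m
M0: Pc = R·M0+t = (-0.03794, +0.08526, +0.47587); u = 727.9·(-0.03794)/0.47587 + 331.0 = 272.9599, v = 515.8·(+0.08526)/0.47587 + 227.6 = 320.0126
M1: Pc = R·M1+t = (+0.12171, +0.01174, +0.42144); u = 727.9·(+0.12171)/0.42144 + 331.0 = 541.2119, v = 515.8·(+0.01174)/0.42144 + 227.6 = 241.9703
M2: Pc = R·M2+t = (+0.04334, -0.15466, +0.41633); u = 727.9·(+0.04334)/0.41633 + 331.0 = 406.7809, v = 515.8·(-0.15466)/0.41633 + 227.6 = 35.9919
M3: Pc = R·M3+t = (-0.11631, -0.08114, +0.47076); u = 727.9·(-0.11631)/0.47076 + 331.0 = 151.1599, v = 515.8·(-0.08114)/0.47076 + 227.6 = 138.6951

c0=(272.96, 320.01) c1=(541.21, 241.97) c2=(406.78, 35.99) c3=(151.16, 138.70)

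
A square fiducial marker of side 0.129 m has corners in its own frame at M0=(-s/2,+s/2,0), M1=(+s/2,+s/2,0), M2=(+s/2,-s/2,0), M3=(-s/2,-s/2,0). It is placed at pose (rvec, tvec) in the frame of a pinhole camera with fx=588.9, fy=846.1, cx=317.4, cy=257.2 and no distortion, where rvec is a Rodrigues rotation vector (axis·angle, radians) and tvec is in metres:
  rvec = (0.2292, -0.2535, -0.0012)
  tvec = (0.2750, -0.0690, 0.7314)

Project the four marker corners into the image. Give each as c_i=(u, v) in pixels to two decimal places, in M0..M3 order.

c0=(487.46, 252.28) c1=(576.84, 248.19) c2=(589.97, 102.79) c3=(497.49, 100.39)

Intrinsics K: fx=588.9, fy=846.1, cx=317.4, cy=257.2
Marker side s = 0.129 m; corners in marker frame (Z=0):
  M0 = (-0.0645, +0.0645, 0)
  M1 = (+0.0645, +0.0645, 0)
  M2 = (+0.0645, -0.0645, 0)
  M3 = (-0.0645, -0.0645, 0)
rvec = (0.2292, -0.2535, -0.0012), |rvec| = θ = 0.34175 rad = 19.581°
Rodrigues: sinθ=0.33514, 1−cosθ=0.05783; R = I + sinθ·[k]× + (1−cosθ)·[k]×²:
    [+0.96818 -0.02759 -0.24873]
    [-0.02995 +0.97399 -0.22461]
    [+0.24846 +0.22491 +0.94217]
t = (0.2750, -0.0690, 0.7314) m
M0: Pc = R·M0+t = (+0.21077, -0.00425, +0.72988); u = 588.9·(+0.21077)/0.72988 + 317.4 = 487.4605, v = 846.1·(-0.00425)/0.72988 + 257.2 = 252.2776
M1: Pc = R·M1+t = (+0.33567, -0.00811, +0.76193); u = 588.9·(+0.33567)/0.76193 + 317.4 = 576.8387, v = 846.1·(-0.00811)/0.76193 + 257.2 = 248.1949
M2: Pc = R·M2+t = (+0.33923, -0.13375, +0.73292); u = 588.9·(+0.33923)/0.73292 + 317.4 = 589.9691, v = 846.1·(-0.13375)/0.73292 + 257.2 = 102.7912
M3: Pc = R·M3+t = (+0.21433, -0.12989, +0.70087); u = 588.9·(+0.21433)/0.70087 + 317.4 = 497.4914, v = 846.1·(-0.12989)/0.70087 + 257.2 = 100.3936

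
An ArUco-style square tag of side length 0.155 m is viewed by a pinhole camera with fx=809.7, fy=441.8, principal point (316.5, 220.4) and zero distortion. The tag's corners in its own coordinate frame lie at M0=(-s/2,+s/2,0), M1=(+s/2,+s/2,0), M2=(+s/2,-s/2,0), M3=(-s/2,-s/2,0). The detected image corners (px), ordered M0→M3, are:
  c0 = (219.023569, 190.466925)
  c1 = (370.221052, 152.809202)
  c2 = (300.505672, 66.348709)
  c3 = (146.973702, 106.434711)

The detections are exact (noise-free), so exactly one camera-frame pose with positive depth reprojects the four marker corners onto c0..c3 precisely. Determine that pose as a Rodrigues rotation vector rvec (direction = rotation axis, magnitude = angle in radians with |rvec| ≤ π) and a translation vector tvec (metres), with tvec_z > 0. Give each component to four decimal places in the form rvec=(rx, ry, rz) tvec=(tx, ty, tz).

rvec=(0.1301, 0.0602, -0.4228) tvec=(-0.0530, -0.1529, 0.7449)

Intrinsics K: fx=809.7, fy=441.8, cx=316.5, cy=220.4
Marker side s = 0.155 m; corners in marker frame (Z=0):
  M0 = (-0.0775, +0.0775, 0)
  M1 = (+0.0775, +0.0775, 0)
  M2 = (+0.0775, -0.0775, 0)
  M3 = (-0.0775, -0.0775, 0)
Detected image corners:
  c0 = (219.023569, 190.466925) px
  c1 = (370.221052, 152.809202) px
  c2 = (300.505672, 66.348709) px
  c3 = (146.973702, 106.434711) px
Planar DLT: solve 8×8 A·h = b for H (H[2,2]=1):
  H  [+953.25197 +496.79116 +258.92313]
  H  [-265.45677 +569.52803 +129.68962]
  H  [-0.11443 +0.15208 +1.00000]
B = K⁻¹H; ‖b₁‖=1.342426, ‖b₂‖=1.342426; λ = 2/(‖b₁‖+‖b₂‖) = 0.744920, sign → tz>0 ⇒ λ=+0.744920
r₁ = λ·B[:,0] = (+0.91031,-0.40506,-0.08524); r₂ = λ·B[:,1] = (+0.41276,+0.90377,+0.11329)
r₃ = r₁×r₂ = (+0.03115,-0.13831,+0.98990); SVD([r₁ r₂ r₃]) → R = UVᵀ:
  R  [+0.91031 +0.41276 +0.03115]
  R  [-0.40506 +0.90377 -0.13831]
  R  [-0.08524 +0.11329 +0.98990]
t = (-0.05297, -0.15295, +0.74492) m
tr R = 2.803971; θ = arccos((tr R − 1)/2) = 0.446450 rad = 25.580°
axis k = ((R−Rᵀ)₃₂, (R−Rᵀ)₁₃, (R−Rᵀ)₂₁) / (2 sinθ) = (+0.291364, +0.134779, -0.947070)
rvec = θ·k = (+0.130079, +0.060172, -0.422820)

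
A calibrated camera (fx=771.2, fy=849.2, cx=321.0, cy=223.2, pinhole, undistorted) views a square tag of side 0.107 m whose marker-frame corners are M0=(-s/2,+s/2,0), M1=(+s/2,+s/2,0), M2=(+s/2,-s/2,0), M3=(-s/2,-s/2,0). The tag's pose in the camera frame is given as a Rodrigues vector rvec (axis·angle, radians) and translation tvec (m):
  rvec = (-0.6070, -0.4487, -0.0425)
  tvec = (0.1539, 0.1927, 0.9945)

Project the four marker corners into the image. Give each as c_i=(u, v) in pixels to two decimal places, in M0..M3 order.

Intrinsics K: fx=771.2, fy=849.2, cx=321.0, cy=223.2
Marker side s = 0.107 m; corners in marker frame (Z=0):
  M0 = (-0.0535, +0.0535, 0)
  M1 = (+0.0535, +0.0535, 0)
  M2 = (+0.0535, -0.0535, 0)
  M3 = (-0.0535, -0.0535, 0)
rvec = (-0.6070, -0.4487, -0.0425), |rvec| = θ = 0.75603 rad = 43.318°
Rodrigues: sinθ=0.68604, 1−cosθ=0.27244; R = I + sinθ·[k]× + (1−cosθ)·[k]×²:
    [+0.90318 +0.16838 -0.39486]
    [+0.09125 +0.82352 +0.55989]
    [+0.41946 -0.54172 +0.72842]
t = (0.1539, 0.1927, 0.9945) m
M0: Pc = R·M0+t = (+0.11459, +0.23188, +0.94308); u = 771.2·(+0.11459)/0.94308 + 321.0 = 414.7045, v = 849.2·(+0.23188)/0.94308 + 223.2 = 431.9948
M1: Pc = R·M1+t = (+0.21123, +0.24164, +0.98796); u = 771.2·(+0.21123)/0.98796 + 321.0 = 485.8847, v = 849.2·(+0.24164)/0.98796 + 223.2 = 430.9020
M2: Pc = R·M2+t = (+0.19321, +0.15352, +1.04592); u = 771.2·(+0.19321)/1.04592 + 321.0 = 463.4625, v = 849.2·(+0.15352)/1.04592 + 223.2 = 347.8479
M3: Pc = R·M3+t = (+0.09657, +0.14376, +1.00104); u = 771.2·(+0.09657)/1.00104 + 321.0 = 395.3986, v = 849.2·(+0.14376)/1.00104 + 223.2 = 345.1537

c0=(414.70, 431.99) c1=(485.88, 430.90) c2=(463.46, 347.85) c3=(395.40, 345.15)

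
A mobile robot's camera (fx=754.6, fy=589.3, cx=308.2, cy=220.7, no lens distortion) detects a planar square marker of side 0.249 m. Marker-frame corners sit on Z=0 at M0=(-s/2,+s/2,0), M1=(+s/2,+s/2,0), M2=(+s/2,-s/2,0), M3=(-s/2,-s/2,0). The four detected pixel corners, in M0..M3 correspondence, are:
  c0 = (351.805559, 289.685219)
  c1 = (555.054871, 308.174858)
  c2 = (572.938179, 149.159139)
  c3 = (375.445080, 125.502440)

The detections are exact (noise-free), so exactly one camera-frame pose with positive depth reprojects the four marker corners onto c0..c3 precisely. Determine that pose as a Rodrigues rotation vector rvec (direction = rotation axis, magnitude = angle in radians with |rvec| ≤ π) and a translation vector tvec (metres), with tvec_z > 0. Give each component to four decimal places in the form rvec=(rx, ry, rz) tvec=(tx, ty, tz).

Intrinsics K: fx=754.6, fy=589.3, cx=308.2, cy=220.7
Marker side s = 0.249 m; corners in marker frame (Z=0):
  M0 = (-0.1245, +0.1245, 0)
  M1 = (+0.1245, +0.1245, 0)
  M2 = (+0.1245, -0.1245, 0)
  M3 = (-0.1245, -0.1245, 0)
Detected image corners:
  c0 = (351.805559, 289.685219) px
  c1 = (555.054871, 308.174858) px
  c2 = (572.938179, 149.159139) px
  c3 = (375.445080, 125.502440) px
Planar DLT: solve 8×8 A·h = b for H (H[2,2]=1):
  H  [+870.20849 -129.88421 +465.70657]
  H  [+115.63640 +626.84300 +217.30303]
  H  [+0.14154 -0.10071 +1.00000]
B = K⁻¹H; ‖b₁‖=1.113748, ‖b₂‖=1.113748; λ = 2/(‖b₁‖+‖b₂‖) = 0.897869, sign → tz>0 ⇒ λ=+0.897869
r₁ = λ·B[:,0] = (+0.98352,+0.12859,+0.12709); r₂ = λ·B[:,1] = (-0.11761,+0.98893,-0.09042)
r₃ = r₁×r₂ = (-0.13731,+0.07398,+0.98776); SVD([r₁ r₂ r₃]) → R = UVᵀ:
  R  [+0.98352 -0.11761 -0.13731]
  R  [+0.12859 +0.98893 +0.07398]
  R  [+0.12709 -0.09042 +0.98776]
t = (+0.18741, -0.00518, +0.89787) m
tr R = 2.960217; θ = arccos((tr R − 1)/2) = 0.199790 rad = 11.447°
axis k = ((R−Rᵀ)₃₂, (R−Rᵀ)₁₃, (R−Rᵀ)₂₁) / (2 sinθ) = (-0.414194, -0.666111, +0.620274)
rvec = θ·k = (-0.082752, -0.133082, +0.123925)

rvec=(-0.0828, -0.1331, 0.1239) tvec=(0.1874, -0.0052, 0.8979)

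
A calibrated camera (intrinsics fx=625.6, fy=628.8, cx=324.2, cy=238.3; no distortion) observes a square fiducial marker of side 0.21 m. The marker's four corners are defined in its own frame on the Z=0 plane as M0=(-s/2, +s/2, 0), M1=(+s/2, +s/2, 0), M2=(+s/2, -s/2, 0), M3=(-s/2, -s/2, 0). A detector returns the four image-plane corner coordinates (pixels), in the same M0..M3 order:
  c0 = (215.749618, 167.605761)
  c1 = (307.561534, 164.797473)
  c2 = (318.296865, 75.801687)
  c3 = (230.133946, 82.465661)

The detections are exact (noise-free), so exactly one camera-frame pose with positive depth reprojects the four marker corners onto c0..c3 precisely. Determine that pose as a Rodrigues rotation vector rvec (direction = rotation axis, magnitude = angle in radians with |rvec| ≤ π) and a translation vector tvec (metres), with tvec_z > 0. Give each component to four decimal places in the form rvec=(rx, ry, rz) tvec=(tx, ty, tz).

Intrinsics K: fx=625.6, fy=628.8, cx=324.2, cy=238.3
Marker side s = 0.21 m; corners in marker frame (Z=0):
  M0 = (-0.1050, +0.1050, 0)
  M1 = (+0.1050, +0.1050, 0)
  M2 = (+0.1050, -0.1050, 0)
  M3 = (-0.1050, -0.1050, 0)
Detected image corners:
  c0 = (215.749618, 167.605761) px
  c1 = (307.561534, 164.797473) px
  c2 = (318.296865, 75.801687) px
  c3 = (230.133946, 82.465661) px
Planar DLT: solve 8×8 A·h = b for H (H[2,2]=1):
  H  [+368.53813 -120.09150 +267.02948]
  H  [-50.13283 +386.88841 +121.69814]
  H  [-0.22307 -0.22423 +1.00000]
B = K⁻¹H; ‖b₁‖=0.739176, ‖b₂‖=0.739176; λ = 2/(‖b₁‖+‖b₂‖) = 1.352858, sign → tz>0 ⇒ λ=+1.352858
r₁ = λ·B[:,0] = (+0.95335,+0.00651,-0.30178); r₂ = λ·B[:,1] = (-0.10249,+0.94735,-0.30335)
r₃ = r₁×r₂ = (+0.28392,+0.32013,+0.90383); SVD([r₁ r₂ r₃]) → R = UVᵀ:
  R  [+0.95335 -0.10249 +0.28392]
  R  [+0.00651 +0.94735 +0.32013]
  R  [-0.30178 -0.30335 +0.90383]
t = (-0.12363, -0.25087, +1.35286) m
tr R = 2.804532; θ = arccos((tr R − 1)/2) = 0.445800 rad = 25.542°
axis k = ((R−Rᵀ)₃₂, (R−Rᵀ)₁₃, (R−Rᵀ)₂₁) / (2 sinθ) = (-0.722998, +0.679189, +0.126400)
rvec = θ·k = (-0.322313, +0.302783, +0.056349)

rvec=(-0.3223, 0.3028, 0.0563) tvec=(-0.1236, -0.2509, 1.3529)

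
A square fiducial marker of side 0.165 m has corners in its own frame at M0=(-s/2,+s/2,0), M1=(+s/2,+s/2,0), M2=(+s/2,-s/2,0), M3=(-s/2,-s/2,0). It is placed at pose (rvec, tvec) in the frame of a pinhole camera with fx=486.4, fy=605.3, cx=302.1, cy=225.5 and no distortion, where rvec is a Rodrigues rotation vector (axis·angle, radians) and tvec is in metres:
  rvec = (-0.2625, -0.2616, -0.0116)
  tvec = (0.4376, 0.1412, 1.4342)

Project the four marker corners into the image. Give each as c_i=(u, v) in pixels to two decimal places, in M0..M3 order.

c0=(428.47, 320.74) c1=(478.79, 319.50) c2=(471.29, 251.48) c3=(422.23, 250.68)

Intrinsics K: fx=486.4, fy=605.3, cx=302.1, cy=225.5
Marker side s = 0.165 m; corners in marker frame (Z=0):
  M0 = (-0.0825, +0.0825, 0)
  M1 = (+0.0825, +0.0825, 0)
  M2 = (+0.0825, -0.0825, 0)
  M3 = (-0.0825, -0.0825, 0)
rvec = (-0.2625, -0.2616, -0.0116), |rvec| = θ = 0.37078 rad = 21.244°
Rodrigues: sinθ=0.36234, 1−cosθ=0.06795; R = I + sinθ·[k]× + (1−cosθ)·[k]×²:
    [+0.96611 +0.04528 -0.25414]
    [+0.02261 +0.96587 +0.25803]
    [+0.25715 -0.25503 +0.93211]
t = (0.4376, 0.1412, 1.4342) m
M0: Pc = R·M0+t = (+0.36163, +0.21902, +1.39195); u = 486.4·(+0.36163)/1.39195 + 302.1 = 428.4683, v = 605.3·(+0.21902)/1.39195 + 225.5 = 320.7426
M1: Pc = R·M1+t = (+0.52104, +0.22275, +1.43438); u = 486.4·(+0.52104)/1.43438 + 302.1 = 478.7856, v = 605.3·(+0.22275)/1.43438 + 225.5 = 319.4994
M2: Pc = R·M2+t = (+0.51357, +0.06338, +1.47645); u = 486.4·(+0.51357)/1.47645 + 302.1 = 471.2888, v = 605.3·(+0.06338)/1.47645 + 225.5 = 251.4840
M3: Pc = R·M3+t = (+0.35416, +0.05965, +1.43402); u = 486.4·(+0.35416)/1.43402 + 302.1 = 422.2261, v = 605.3·(+0.05965)/1.43402 + 225.5 = 250.6783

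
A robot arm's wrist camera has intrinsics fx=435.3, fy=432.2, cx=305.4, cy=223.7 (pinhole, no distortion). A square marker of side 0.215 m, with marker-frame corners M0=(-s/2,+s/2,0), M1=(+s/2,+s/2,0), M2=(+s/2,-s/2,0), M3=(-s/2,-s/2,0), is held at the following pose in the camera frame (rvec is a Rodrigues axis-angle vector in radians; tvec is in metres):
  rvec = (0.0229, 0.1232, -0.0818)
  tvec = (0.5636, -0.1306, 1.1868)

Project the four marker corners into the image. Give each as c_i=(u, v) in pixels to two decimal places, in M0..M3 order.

c0=(474.23, 218.35) c1=(556.80, 211.90) c2=(551.00, 132.83) c3=(468.29, 141.06)

Intrinsics K: fx=435.3, fy=432.2, cx=305.4, cy=223.7
Marker side s = 0.215 m; corners in marker frame (Z=0):
  M0 = (-0.1075, +0.1075, 0)
  M1 = (+0.1075, +0.1075, 0)
  M2 = (+0.1075, -0.1075, 0)
  M3 = (-0.1075, -0.1075, 0)
rvec = (0.0229, 0.1232, -0.0818), |rvec| = θ = 0.14965 rad = 8.574°
Rodrigues: sinθ=0.14909, 1−cosθ=0.01118; R = I + sinθ·[k]× + (1−cosθ)·[k]×²:
    [+0.98909 +0.08290 +0.12181]
    [-0.08009 +0.99640 -0.02784]
    [-0.12368 +0.01779 +0.99216]
t = (0.5636, -0.1306, 1.1868) m
M0: Pc = R·M0+t = (+0.46619, -0.01488, +1.20201); u = 435.3·(+0.46619)/1.20201 + 305.4 = 474.2264, v = 432.2·(-0.01488)/1.20201 + 223.7 = 218.3505
M1: Pc = R·M1+t = (+0.67884, -0.03210, +1.17542); u = 435.3·(+0.67884)/1.17542 + 305.4 = 556.7989, v = 432.2·(-0.03210)/1.17542 + 223.7 = 211.8981
M2: Pc = R·M2+t = (+0.66101, -0.24632, +1.17159); u = 435.3·(+0.66101)/1.17159 + 305.4 = 550.9970, v = 432.2·(-0.24632)/1.17159 + 223.7 = 132.8319
M3: Pc = R·M3+t = (+0.44836, -0.22910, +1.19818); u = 435.3·(+0.44836)/1.19818 + 305.4 = 468.2896, v = 432.2·(-0.22910)/1.19818 + 223.7 = 141.0594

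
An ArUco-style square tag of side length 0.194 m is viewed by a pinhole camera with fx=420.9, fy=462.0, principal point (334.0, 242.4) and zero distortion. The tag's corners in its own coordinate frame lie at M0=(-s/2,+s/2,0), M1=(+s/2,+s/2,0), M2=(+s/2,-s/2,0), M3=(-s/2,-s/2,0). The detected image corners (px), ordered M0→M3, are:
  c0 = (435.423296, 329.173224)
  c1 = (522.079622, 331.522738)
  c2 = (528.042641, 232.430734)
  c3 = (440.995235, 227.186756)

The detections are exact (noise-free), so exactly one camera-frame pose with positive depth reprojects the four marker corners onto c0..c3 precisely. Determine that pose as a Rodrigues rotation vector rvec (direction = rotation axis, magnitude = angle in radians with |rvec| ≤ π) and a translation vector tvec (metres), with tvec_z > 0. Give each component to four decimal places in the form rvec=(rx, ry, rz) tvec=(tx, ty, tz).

Intrinsics K: fx=420.9, fy=462.0, cx=334.0, cy=242.4
Marker side s = 0.194 m; corners in marker frame (Z=0):
  M0 = (-0.0970, +0.0970, 0)
  M1 = (+0.0970, +0.0970, 0)
  M2 = (+0.0970, -0.0970, 0)
  M3 = (-0.0970, -0.0970, 0)
Detected image corners:
  c0 = (435.423296, 329.173224) px
  c1 = (522.079622, 331.522738) px
  c2 = (528.042641, 232.430734) px
  c3 = (440.995235, 227.186756) px
Planar DLT: solve 8×8 A·h = b for H (H[2,2]=1):
  H  [+518.56107 -13.85819 +482.24583]
  H  [+60.76148 +527.37465 +280.26629]
  H  [+0.14715 +0.03298 +1.00000]
B = K⁻¹H; ‖b₁‖=1.126234, ‖b₂‖=1.126234; λ = 2/(‖b₁‖+‖b₂‖) = 0.887915, sign → tz>0 ⇒ λ=+0.887915
r₁ = λ·B[:,0] = (+0.99025,+0.04822,+0.13066); r₂ = λ·B[:,1] = (-0.05247,+0.99819,+0.02929)
r₃ = r₁×r₂ = (-0.12901,-0.03586,+0.99099); SVD([r₁ r₂ r₃]) → R = UVᵀ:
  R  [+0.99025 -0.05247 -0.12901]
  R  [+0.04822 +0.99819 -0.03586]
  R  [+0.13066 +0.02929 +0.99099]
t = (+0.31273, +0.07277, +0.88792) m
tr R = 2.979441; θ = arccos((tr R − 1)/2) = 0.143506 rad = 8.222°
axis k = ((R−Rᵀ)₃₂, (R−Rᵀ)₁₃, (R−Rᵀ)₂₁) / (2 sinθ) = (+0.227746, -0.907850, +0.352052)
rvec = θ·k = (+0.032683, -0.130282, +0.050522)

rvec=(0.0327, -0.1303, 0.0505) tvec=(0.3127, 0.0728, 0.8879)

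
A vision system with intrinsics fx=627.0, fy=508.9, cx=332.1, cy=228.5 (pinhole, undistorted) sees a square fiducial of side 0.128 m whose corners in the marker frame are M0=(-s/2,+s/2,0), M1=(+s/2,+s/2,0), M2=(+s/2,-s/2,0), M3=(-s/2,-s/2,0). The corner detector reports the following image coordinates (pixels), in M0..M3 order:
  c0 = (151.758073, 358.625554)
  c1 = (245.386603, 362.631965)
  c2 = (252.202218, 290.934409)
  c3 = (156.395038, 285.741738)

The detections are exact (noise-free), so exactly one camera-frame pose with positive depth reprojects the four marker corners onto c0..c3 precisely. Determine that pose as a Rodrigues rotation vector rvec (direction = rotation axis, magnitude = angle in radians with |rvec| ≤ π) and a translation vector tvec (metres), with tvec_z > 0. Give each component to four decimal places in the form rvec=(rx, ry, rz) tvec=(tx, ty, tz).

Intrinsics K: fx=627.0, fy=508.9, cx=332.1, cy=228.5
Marker side s = 0.128 m; corners in marker frame (Z=0):
  M0 = (-0.0640, +0.0640, 0)
  M1 = (+0.0640, +0.0640, 0)
  M2 = (+0.0640, -0.0640, 0)
  M3 = (-0.0640, -0.0640, 0)
Detected image corners:
  c0 = (151.758073, 358.625554) px
  c1 = (245.386603, 362.631965) px
  c2 = (252.202218, 290.934409) px
  c3 = (156.395038, 285.741738) px
Planar DLT: solve 8×8 A·h = b for H (H[2,2]=1):
  H  [+763.31231 -7.18570 +201.75383]
  H  [+73.62211 +625.32767 +324.93250]
  H  [+0.11632 +0.18673 +1.00000]
B = K⁻¹H; ‖b₁‖=1.165305, ‖b₂‖=1.165305; λ = 2/(‖b₁‖+‖b₂‖) = 0.858145, sign → tz>0 ⇒ λ=+0.858145
r₁ = λ·B[:,0] = (+0.99184,+0.07933,+0.09982); r₂ = λ·B[:,1] = (-0.09471,+0.98252,+0.16024)
r₃ = r₁×r₂ = (-0.08536,-0.16839,+0.98202); SVD([r₁ r₂ r₃]) → R = UVᵀ:
  R  [+0.99184 -0.09471 -0.08536]
  R  [+0.07933 +0.98252 -0.16839]
  R  [+0.09982 +0.16024 +0.98202]
t = (-0.17840, +0.16261, +0.85814) m
tr R = 2.956380; θ = arccos((tr R − 1)/2) = 0.209237 rad = 11.988°
axis k = ((R−Rᵀ)₃₂, (R−Rᵀ)₁₃, (R−Rᵀ)₂₁) / (2 sinθ) = (+0.791068, -0.445761, +0.418937)
rvec = θ·k = (+0.165520, -0.093270, +0.087657)

rvec=(0.1655, -0.0933, 0.0877) tvec=(-0.1784, 0.1626, 0.8581)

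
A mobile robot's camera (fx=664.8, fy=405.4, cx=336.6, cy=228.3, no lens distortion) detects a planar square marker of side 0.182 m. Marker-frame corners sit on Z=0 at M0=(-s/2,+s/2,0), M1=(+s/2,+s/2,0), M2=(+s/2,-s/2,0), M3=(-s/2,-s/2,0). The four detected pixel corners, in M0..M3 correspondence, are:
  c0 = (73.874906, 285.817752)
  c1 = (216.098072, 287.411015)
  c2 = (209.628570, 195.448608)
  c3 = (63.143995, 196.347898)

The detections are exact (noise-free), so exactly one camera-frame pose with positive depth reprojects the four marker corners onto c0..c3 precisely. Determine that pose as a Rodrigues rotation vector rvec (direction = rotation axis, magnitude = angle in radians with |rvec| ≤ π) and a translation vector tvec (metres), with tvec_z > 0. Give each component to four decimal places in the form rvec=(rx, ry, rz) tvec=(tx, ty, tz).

Intrinsics K: fx=664.8, fy=405.4, cx=336.6, cy=228.3
Marker side s = 0.182 m; corners in marker frame (Z=0):
  M0 = (-0.0910, +0.0910, 0)
  M1 = (+0.0910, +0.0910, 0)
  M2 = (+0.0910, -0.0910, 0)
  M3 = (-0.0910, -0.0910, 0)
Detected image corners:
  c0 = (73.874906, 285.817752) px
  c1 = (216.098072, 287.411015) px
  c2 = (209.628570, 195.448608) px
  c3 = (63.143995, 196.347898) px
Planar DLT: solve 8×8 A·h = b for H (H[2,2]=1):
  H  [+771.63925 +71.50575 +139.75751]
  H  [-34.56708 +539.65715 +241.96071]
  H  [-0.15162 +0.17123 +1.00000]
B = K⁻¹H; ‖b₁‖=1.246733, ‖b₂‖=1.246733; λ = 2/(‖b₁‖+‖b₂‖) = 0.802096, sign → tz>0 ⇒ λ=+0.802096
r₁ = λ·B[:,0] = (+0.99258,+0.00010,-0.12162); r₂ = λ·B[:,1] = (+0.01673,+0.99038,+0.13735)
r₃ = r₁×r₂ = (+0.12046,-0.13836,+0.98303); SVD([r₁ r₂ r₃]) → R = UVᵀ:
  R  [+0.99258 +0.01673 +0.12046]
  R  [+0.00010 +0.99038 -0.13836]
  R  [-0.12162 +0.13735 +0.98303]
t = (-0.23749, +0.02703, +0.80210) m
tr R = 2.965987; θ = arccos((tr R − 1)/2) = 0.184687 rad = 10.582°
axis k = ((R−Rᵀ)₃₂, (R−Rᵀ)₁₃, (R−Rᵀ)₂₁) / (2 sinθ) = (+0.750679, +0.659113, -0.045295)
rvec = θ·k = (+0.138641, +0.121730, -0.008365)

rvec=(0.1386, 0.1217, -0.0084) tvec=(-0.2375, 0.0270, 0.8021)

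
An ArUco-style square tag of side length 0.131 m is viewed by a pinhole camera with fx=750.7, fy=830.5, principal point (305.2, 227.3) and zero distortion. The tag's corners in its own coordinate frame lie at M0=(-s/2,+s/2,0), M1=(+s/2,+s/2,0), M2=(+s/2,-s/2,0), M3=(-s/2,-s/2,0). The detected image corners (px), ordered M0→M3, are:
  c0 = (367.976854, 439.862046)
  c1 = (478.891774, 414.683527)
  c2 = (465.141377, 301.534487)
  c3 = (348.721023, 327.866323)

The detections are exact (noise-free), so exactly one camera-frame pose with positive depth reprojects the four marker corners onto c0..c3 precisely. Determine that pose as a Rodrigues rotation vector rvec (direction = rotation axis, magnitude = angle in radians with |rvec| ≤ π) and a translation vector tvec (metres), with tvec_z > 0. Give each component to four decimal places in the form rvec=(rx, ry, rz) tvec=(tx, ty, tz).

Intrinsics K: fx=750.7, fy=830.5, cx=305.2, cy=227.3
Marker side s = 0.131 m; corners in marker frame (Z=0):
  M0 = (-0.0655, +0.0655, 0)
  M1 = (+0.0655, +0.0655, 0)
  M2 = (+0.0655, -0.0655, 0)
  M3 = (-0.0655, -0.0655, 0)
Detected image corners:
  c0 = (367.976854, 439.862046) px
  c1 = (478.891774, 414.683527) px
  c2 = (465.141377, 301.534487) px
  c3 = (348.721023, 327.866323) px
Planar DLT: solve 8×8 A·h = b for H (H[2,2]=1):
  H  [+869.74893 +279.10218 +415.40510]
  H  [-194.20638 +996.16469 +372.34118]
  H  [+0.00618 +0.36883 +1.00000]
B = K⁻¹H; ‖b₁‖=1.179838, ‖b₂‖=1.179838; λ = 2/(‖b₁‖+‖b₂‖) = 0.847574, sign → tz>0 ⇒ λ=+0.847574
r₁ = λ·B[:,0] = (+0.97986,-0.19963,+0.00524); r₂ = λ·B[:,1] = (+0.18803,+0.93109,+0.31261)
r₃ = r₁×r₂ = (-0.06728,-0.30533,+0.94987); SVD([r₁ r₂ r₃]) → R = UVᵀ:
  R  [+0.97986 +0.18803 -0.06728]
  R  [-0.19963 +0.93109 -0.30533]
  R  [+0.00524 +0.31261 +0.94987]
t = (+0.12443, +0.14802, +0.84757) m
tr R = 2.860809; θ = arccos((tr R − 1)/2) = 0.375282 rad = 21.502°
axis k = ((R−Rᵀ)₃₂, (R−Rᵀ)₁₃, (R−Rᵀ)₂₁) / (2 sinθ) = (+0.842953, -0.098924, -0.528813)
rvec = θ·k = (+0.316345, -0.037124, -0.198454)

rvec=(0.3163, -0.0371, -0.1985) tvec=(0.1244, 0.1480, 0.8476)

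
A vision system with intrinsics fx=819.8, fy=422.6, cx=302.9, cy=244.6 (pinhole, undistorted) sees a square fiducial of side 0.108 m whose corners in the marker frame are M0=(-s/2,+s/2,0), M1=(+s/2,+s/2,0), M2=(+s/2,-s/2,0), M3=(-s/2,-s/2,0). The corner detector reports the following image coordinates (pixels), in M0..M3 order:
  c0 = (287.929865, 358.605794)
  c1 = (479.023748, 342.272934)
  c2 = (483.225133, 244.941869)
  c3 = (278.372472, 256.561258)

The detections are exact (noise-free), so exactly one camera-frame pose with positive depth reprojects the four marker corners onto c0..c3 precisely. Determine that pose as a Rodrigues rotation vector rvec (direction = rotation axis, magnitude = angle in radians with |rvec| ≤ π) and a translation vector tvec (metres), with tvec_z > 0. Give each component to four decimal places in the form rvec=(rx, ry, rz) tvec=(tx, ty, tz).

Intrinsics K: fx=819.8, fy=422.6, cx=302.9, cy=244.6
Marker side s = 0.108 m; corners in marker frame (Z=0):
  M0 = (-0.0540, +0.0540, 0)
  M1 = (+0.0540, +0.0540, 0)
  M2 = (+0.0540, -0.0540, 0)
  M3 = (-0.0540, -0.0540, 0)
Detected image corners:
  c0 = (287.929865, 358.605794) px
  c1 = (479.023748, 342.272934) px
  c2 = (483.225133, 244.941869) px
  c3 = (278.372472, 256.561258) px
Planar DLT: solve 8×8 A·h = b for H (H[2,2]=1):
  H  [+2032.29045 +266.16552 +385.00088]
  H  [+28.26080 +1113.70484 +302.10943]
  H  [+0.52702 +0.63637 +1.00000]
B = K⁻¹H; ‖b₁‖=2.356359, ‖b₂‖=2.356359; λ = 2/(‖b₁‖+‖b₂‖) = 0.424384, sign → tz>0 ⇒ λ=+0.424384
r₁ = λ·B[:,0] = (+0.96941,-0.10107,+0.22366); r₂ = λ·B[:,1] = (+0.03800,+0.96209,+0.27007)
r₃ = r₁×r₂ = (-0.24248,-0.25331,+0.93650); SVD([r₁ r₂ r₃]) → R = UVᵀ:
  R  [+0.96941 +0.03800 -0.24248]
  R  [-0.10107 +0.96209 -0.25331]
  R  [+0.22366 +0.27007 +0.93650]
t = (+0.04250, +0.05775, +0.42438) m
tr R = 2.868010; θ = arccos((tr R − 1)/2) = 0.365333 rad = 20.932°
axis k = ((R−Rᵀ)₃₂, (R−Rᵀ)₁₃, (R−Rᵀ)₂₁) / (2 sinθ) = (+0.732480, -0.652372, -0.194639)
rvec = θ·k = (+0.267599, -0.238333, -0.071108)

rvec=(0.2676, -0.2383, -0.0711) tvec=(0.0425, 0.0578, 0.4244)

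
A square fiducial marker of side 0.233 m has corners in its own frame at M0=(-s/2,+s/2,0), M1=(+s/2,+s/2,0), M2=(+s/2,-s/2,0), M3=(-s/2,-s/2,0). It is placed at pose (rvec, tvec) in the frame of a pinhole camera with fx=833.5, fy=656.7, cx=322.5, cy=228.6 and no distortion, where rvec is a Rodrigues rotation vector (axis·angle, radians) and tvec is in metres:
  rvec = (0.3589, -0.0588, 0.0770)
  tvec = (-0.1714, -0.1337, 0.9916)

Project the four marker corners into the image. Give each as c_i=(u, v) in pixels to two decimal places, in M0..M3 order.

Intrinsics K: fx=833.5, fy=656.7, cx=322.5, cy=228.6
Marker side s = 0.233 m; corners in marker frame (Z=0):
  M0 = (-0.1165, +0.1165, 0)
  M1 = (+0.1165, +0.1165, 0)
  M2 = (+0.1165, -0.1165, 0)
  M3 = (-0.1165, -0.1165, 0)
rvec = (0.3589, -0.0588, 0.0770), |rvec| = θ = 0.37175 rad = 21.300°
Rodrigues: sinθ=0.36324, 1−cosθ=0.06831; R = I + sinθ·[k]× + (1−cosθ)·[k]×²:
    [+0.99536 -0.08567 -0.04380]
    [+0.06481 +0.93340 -0.35293]
    [+0.07111 +0.34845 +0.93462]
t = (-0.1714, -0.1337, 0.9916) m
M0: Pc = R·M0+t = (-0.29734, -0.03251, +1.02391); u = 833.5·(-0.29734)/1.02391 + 322.5 = 80.4544, v = 656.7·(-0.03251)/1.02391 + 228.6 = 207.7501
M1: Pc = R·M1+t = (-0.06542, -0.01741, +1.04048); u = 833.5·(-0.06542)/1.04048 + 322.5 = 270.0930, v = 656.7·(-0.01741)/1.04048 + 228.6 = 217.6127
M2: Pc = R·M2+t = (-0.04546, -0.23489, +0.95929); u = 833.5·(-0.04546)/0.95929 + 322.5 = 283.0011, v = 656.7·(-0.23489)/0.95929 + 228.6 = 67.8007
M3: Pc = R·M3+t = (-0.27738, -0.24999, +0.94272); u = 833.5·(-0.27738)/0.94272 + 322.5 = 77.2572, v = 656.7·(-0.24999)/0.94272 + 228.6 = 54.4556

c0=(80.45, 207.75) c1=(270.09, 217.61) c2=(283.00, 67.80) c3=(77.26, 54.46)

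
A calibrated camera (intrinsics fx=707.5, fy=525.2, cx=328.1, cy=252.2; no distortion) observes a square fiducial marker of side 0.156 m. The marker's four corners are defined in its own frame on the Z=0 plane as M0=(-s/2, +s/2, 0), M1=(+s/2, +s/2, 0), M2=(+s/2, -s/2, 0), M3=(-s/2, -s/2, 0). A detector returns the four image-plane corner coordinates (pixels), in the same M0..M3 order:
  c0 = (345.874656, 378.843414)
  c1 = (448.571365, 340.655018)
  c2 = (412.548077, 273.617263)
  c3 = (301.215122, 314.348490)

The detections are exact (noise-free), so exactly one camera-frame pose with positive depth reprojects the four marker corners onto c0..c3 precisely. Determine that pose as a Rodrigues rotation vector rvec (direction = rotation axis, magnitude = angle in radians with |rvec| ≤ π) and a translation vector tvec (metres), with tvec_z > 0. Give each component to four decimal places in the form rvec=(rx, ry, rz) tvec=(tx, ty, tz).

Intrinsics K: fx=707.5, fy=525.2, cx=328.1, cy=252.2
Marker side s = 0.156 m; corners in marker frame (Z=0):
  M0 = (-0.0780, +0.0780, 0)
  M1 = (+0.0780, +0.0780, 0)
  M2 = (+0.0780, -0.0780, 0)
  M3 = (-0.0780, -0.0780, 0)
Detected image corners:
  c0 = (345.874656, 378.843414) px
  c1 = (448.571365, 340.655018) px
  c2 = (412.548077, 273.617263) px
  c3 = (301.215122, 314.348490) px
Planar DLT: solve 8×8 A·h = b for H (H[2,2]=1):
  H  [+704.14818 +446.29455 +378.04883]
  H  [-235.95948 +584.42014 +328.06510]
  H  [+0.05100 +0.49809 +1.00000]
B = K⁻¹H; ‖b₁‖=1.082166, ‖b₂‖=1.082166; λ = 2/(‖b₁‖+‖b₂‖) = 0.924073, sign → tz>0 ⇒ λ=+0.924073
r₁ = λ·B[:,0] = (+0.89784,-0.43780,+0.04713); r₂ = λ·B[:,1] = (+0.36946,+0.80725,+0.46027)
r₃ = r₁×r₂ = (-0.23955,-0.39584,+0.88653); SVD([r₁ r₂ r₃]) → R = UVᵀ:
  R  [+0.89784 +0.36946 -0.23955]
  R  [-0.43780 +0.80725 -0.39584]
  R  [+0.04713 +0.46027 +0.88653]
t = (+0.06524, +0.13348, +0.92407) m
tr R = 2.591612; θ = arccos((tr R − 1)/2) = 0.650459 rad = 37.269°
axis k = ((R−Rᵀ)₃₂, (R−Rᵀ)₁₃, (R−Rᵀ)₂₁) / (2 sinθ) = (+0.706882, -0.236712, -0.666547)
rvec = θ·k = (+0.459798, -0.153971, -0.433561)

rvec=(0.4598, -0.1540, -0.4336) tvec=(0.0652, 0.1335, 0.9241)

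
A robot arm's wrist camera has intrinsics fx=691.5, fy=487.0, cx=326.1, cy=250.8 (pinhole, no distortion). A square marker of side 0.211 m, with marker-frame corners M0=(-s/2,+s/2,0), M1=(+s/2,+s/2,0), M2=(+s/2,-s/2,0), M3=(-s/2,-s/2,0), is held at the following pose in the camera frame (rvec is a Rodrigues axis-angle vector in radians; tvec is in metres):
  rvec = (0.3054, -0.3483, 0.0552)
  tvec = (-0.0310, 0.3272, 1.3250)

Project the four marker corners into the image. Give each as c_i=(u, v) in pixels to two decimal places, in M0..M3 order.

c0=(252.07, 408.71) c1=(354.40, 400.54) c2=(367.23, 333.77) c3=(260.76, 338.47)

Intrinsics K: fx=691.5, fy=487.0, cx=326.1, cy=250.8
Marker side s = 0.211 m; corners in marker frame (Z=0):
  M0 = (-0.1055, +0.1055, 0)
  M1 = (+0.1055, +0.1055, 0)
  M2 = (+0.1055, -0.1055, 0)
  M3 = (-0.1055, -0.1055, 0)
rvec = (0.3054, -0.3483, 0.0552), |rvec| = θ = 0.46651 rad = 26.729°
Rodrigues: sinθ=0.44977, 1−cosθ=0.10686; R = I + sinθ·[k]× + (1−cosθ)·[k]×²:
    [+0.93894 -0.10545 -0.32753]
    [+0.00099 +0.95271 -0.30388]
    [+0.34408 +0.28500 +0.89464]
t = (-0.0310, 0.3272, 1.3250) m
M0: Pc = R·M0+t = (-0.14118, +0.42761, +1.31877); u = 691.5·(-0.14118)/1.31877 + 326.1 = 252.0703, v = 487.0·(+0.42761)/1.31877 + 250.8 = 408.7082
M1: Pc = R·M1+t = (+0.05693, +0.42782, +1.39137); u = 691.5·(+0.05693)/1.39137 + 326.1 = 354.3955, v = 487.0·(+0.42782)/1.39137 + 250.8 = 400.5419
M2: Pc = R·M2+t = (+0.07918, +0.22679, +1.33123); u = 691.5·(+0.07918)/1.33123 + 326.1 = 367.2310, v = 487.0·(+0.22679)/1.33123 + 250.8 = 333.7672
M3: Pc = R·M3+t = (-0.11893, +0.22658, +1.25863); u = 691.5·(-0.11893)/1.25863 + 326.1 = 260.7572, v = 487.0·(+0.22658)/1.25863 + 250.8 = 338.4719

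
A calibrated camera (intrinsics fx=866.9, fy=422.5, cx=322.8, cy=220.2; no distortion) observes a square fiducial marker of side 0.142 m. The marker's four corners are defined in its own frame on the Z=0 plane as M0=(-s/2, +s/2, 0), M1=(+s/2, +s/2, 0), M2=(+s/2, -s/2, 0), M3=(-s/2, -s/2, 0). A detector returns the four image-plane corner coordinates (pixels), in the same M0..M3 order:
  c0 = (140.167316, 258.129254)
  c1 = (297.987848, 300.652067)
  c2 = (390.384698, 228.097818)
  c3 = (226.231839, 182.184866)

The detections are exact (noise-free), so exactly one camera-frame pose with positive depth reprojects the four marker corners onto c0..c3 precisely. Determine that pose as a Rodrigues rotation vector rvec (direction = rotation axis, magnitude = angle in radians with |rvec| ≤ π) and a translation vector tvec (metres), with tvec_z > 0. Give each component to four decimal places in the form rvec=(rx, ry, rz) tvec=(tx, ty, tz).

Intrinsics K: fx=866.9, fy=422.5, cx=322.8, cy=220.2
Marker side s = 0.142 m; corners in marker frame (Z=0):
  M0 = (-0.0710, +0.0710, 0)
  M1 = (+0.0710, +0.0710, 0)
  M2 = (+0.0710, -0.0710, 0)
  M3 = (-0.0710, -0.0710, 0)
Detected image corners:
  c0 = (140.167316, 258.129254) px
  c1 = (297.987848, 300.652067) px
  c2 = (390.384698, 228.097818) px
  c3 = (226.231839, 182.184866) px
Planar DLT: solve 8×8 A·h = b for H (H[2,2]=1):
  H  [+1164.20900 -538.32206 +263.28155]
  H  [+339.62280 +605.69876 +243.35291]
  H  [+0.11772 +0.34225 +1.00000]
B = K⁻¹H; ‖b₁‖=1.500955, ‖b₂‖=1.500955; λ = 2/(‖b₁‖+‖b₂‖) = 0.666243, sign → tz>0 ⇒ λ=+0.666243
r₁ = λ·B[:,0] = (+0.86553,+0.49468,+0.07843); r₂ = λ·B[:,1] = (-0.49863,+0.83629,+0.22802)
r₃ = r₁×r₂ = (+0.04721,-0.23647,+0.97049); SVD([r₁ r₂ r₃]) → R = UVᵀ:
  R  [+0.86553 -0.49863 +0.04721]
  R  [+0.49468 +0.83629 -0.23647]
  R  [+0.07843 +0.22802 +0.97049]
t = (-0.04574, +0.03651, +0.66624) m
tr R = 2.672311; θ = arccos((tr R − 1)/2) = 0.580561 rad = 33.264°
axis k = ((R−Rᵀ)₃₂, (R−Rᵀ)₁₃, (R−Rᵀ)₂₁) / (2 sinθ) = (+0.423425, -0.028461, +0.905484)
rvec = θ·k = (+0.245824, -0.016523, +0.525688)

rvec=(0.2458, -0.0165, 0.5257) tvec=(-0.0457, 0.0365, 0.6662)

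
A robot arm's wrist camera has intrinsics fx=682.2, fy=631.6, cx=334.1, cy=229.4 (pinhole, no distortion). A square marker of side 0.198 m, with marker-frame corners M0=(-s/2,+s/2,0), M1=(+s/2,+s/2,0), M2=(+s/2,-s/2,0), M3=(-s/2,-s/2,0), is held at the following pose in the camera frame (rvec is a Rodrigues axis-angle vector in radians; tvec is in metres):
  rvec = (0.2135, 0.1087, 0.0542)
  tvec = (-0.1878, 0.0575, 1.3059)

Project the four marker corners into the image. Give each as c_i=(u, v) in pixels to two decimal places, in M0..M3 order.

c0=(186.03, 299.14) c1=(285.57, 306.40) c2=(288.41, 213.22) c3=(185.57, 207.17)

Intrinsics K: fx=682.2, fy=631.6, cx=334.1, cy=229.4
Marker side s = 0.198 m; corners in marker frame (Z=0):
  M0 = (-0.0990, +0.0990, 0)
  M1 = (+0.0990, +0.0990, 0)
  M2 = (+0.0990, -0.0990, 0)
  M3 = (-0.0990, -0.0990, 0)
rvec = (0.2135, 0.1087, 0.0542), |rvec| = θ = 0.24563 rad = 14.074°
Rodrigues: sinθ=0.24317, 1−cosθ=0.03002; R = I + sinθ·[k]× + (1−cosθ)·[k]×²:
    [+0.99266 -0.04211 +0.11337]
    [+0.06520 +0.97586 -0.20843]
    [-0.10185 +0.21429 +0.97145]
t = (-0.1878, 0.0575, 1.3059) m
M0: Pc = R·M0+t = (-0.29024, +0.14766, +1.33720); u = 682.2·(-0.29024)/1.33720 + 334.1 = 186.0267, v = 631.6·(+0.14766)/1.33720 + 229.4 = 299.1422
M1: Pc = R·M1+t = (-0.09370, +0.16057, +1.31703); u = 682.2·(-0.09370)/1.31703 + 334.1 = 285.5672, v = 631.6·(+0.16057)/1.31703 + 229.4 = 306.4013
M2: Pc = R·M2+t = (-0.08536, -0.03266, +1.27460); u = 682.2·(-0.08536)/1.27460 + 334.1 = 288.4144, v = 631.6·(-0.03266)/1.27460 + 229.4 = 213.2184
M3: Pc = R·M3+t = (-0.28190, -0.04557, +1.29477); u = 682.2·(-0.28190)/1.29477 + 334.1 = 185.5676, v = 631.6·(-0.04557)/1.29477 + 229.4 = 207.1728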